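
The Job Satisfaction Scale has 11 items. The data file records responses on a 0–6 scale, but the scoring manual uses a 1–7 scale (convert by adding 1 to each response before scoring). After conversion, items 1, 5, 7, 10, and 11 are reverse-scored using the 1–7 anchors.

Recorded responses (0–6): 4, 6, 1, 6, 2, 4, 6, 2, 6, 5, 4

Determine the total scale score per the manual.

45

Convert to 1–7: 5, 7, 2, 7, 3, 5, 7, 3, 7, 6, 5
Reverse-coded (reverse-coded value = 8 − response):
  item 1: 8 − 5 = 3
  item 5: 8 − 3 = 5
  item 7: 8 − 7 = 1
  item 10: 8 − 6 = 2
  item 11: 8 − 5 = 3
Scored: 3, 7, 2, 7, 5, 5, 1, 3, 7, 2, 3
Total = 45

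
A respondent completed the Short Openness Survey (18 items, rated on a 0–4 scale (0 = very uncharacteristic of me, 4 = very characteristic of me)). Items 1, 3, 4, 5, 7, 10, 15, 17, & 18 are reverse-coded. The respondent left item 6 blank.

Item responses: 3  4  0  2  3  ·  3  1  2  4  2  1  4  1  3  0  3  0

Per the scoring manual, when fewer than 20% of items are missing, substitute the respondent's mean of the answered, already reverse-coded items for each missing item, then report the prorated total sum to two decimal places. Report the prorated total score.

31.76

Reverse-coded (reversed = (0+4) − raw = 4 − raw):
  item 1: 4 − 3 = 1
  item 3: 4 − 0 = 4
  item 4: 4 − 2 = 2
  item 5: 4 − 3 = 1
  item 7: 4 − 3 = 1
  item 10: 4 − 4 = 0
  item 15: 4 − 3 = 1
  item 17: 4 − 3 = 1
  item 18: 4 − 0 = 4
Completed scored items (17 of 18): 1, 4, 4, 2, 1, 1, 1, 2, 0, 2, 1, 4, 1, 1, 0, 1, 4; sum = 30.
Person mean = 30 / 17 ≈ 1.7647
Prorated total = (30 / 17) × 18 = 31.76 (to 2 dp)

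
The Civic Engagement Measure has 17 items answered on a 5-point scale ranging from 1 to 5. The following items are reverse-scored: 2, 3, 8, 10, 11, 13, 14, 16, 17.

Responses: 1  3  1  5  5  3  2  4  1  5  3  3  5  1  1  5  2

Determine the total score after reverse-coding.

Raw sum = 50. Reverse-scored items: 2, 3, 8, 10, 11, 13, 14, 16, 17; their raw sum = 29.
Each reversal replaces raw with 6 − raw, changing the total by 6 − 2·raw per item.
Total = 50 + 9·6 − 2·29 = 50 + 54 − 58 = 46

46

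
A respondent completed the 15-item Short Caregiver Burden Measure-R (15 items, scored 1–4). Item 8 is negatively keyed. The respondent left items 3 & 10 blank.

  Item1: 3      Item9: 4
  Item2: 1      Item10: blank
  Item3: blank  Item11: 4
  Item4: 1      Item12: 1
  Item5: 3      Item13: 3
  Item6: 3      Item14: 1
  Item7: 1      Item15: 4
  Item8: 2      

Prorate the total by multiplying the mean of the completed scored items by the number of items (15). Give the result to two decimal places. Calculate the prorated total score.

36.92

Reverse-coded (reversed = (1+4) − raw = 5 − raw):
  item 8: 5 − 2 = 3
Completed scored items (13 of 15): 3, 1, 1, 3, 3, 1, 3, 4, 4, 1, 3, 1, 4; sum = 32.
Person mean = 32 / 13 ≈ 2.4615
Prorated total = (32 / 13) × 15 = 36.92 (to 2 dp)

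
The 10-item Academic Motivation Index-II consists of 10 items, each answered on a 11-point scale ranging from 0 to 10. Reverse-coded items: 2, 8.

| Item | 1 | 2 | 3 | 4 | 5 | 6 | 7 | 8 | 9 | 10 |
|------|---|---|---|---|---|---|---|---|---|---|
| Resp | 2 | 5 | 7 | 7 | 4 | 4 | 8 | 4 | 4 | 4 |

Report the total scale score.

51

Raw sum = 49. Reverse-coded items: 2, 8; their raw sum = 9.
Each reversal replaces raw with 10 − raw, changing the total by 10 − 2·raw per item.
Total = 49 + 2·10 − 2·9 = 49 + 20 − 18 = 51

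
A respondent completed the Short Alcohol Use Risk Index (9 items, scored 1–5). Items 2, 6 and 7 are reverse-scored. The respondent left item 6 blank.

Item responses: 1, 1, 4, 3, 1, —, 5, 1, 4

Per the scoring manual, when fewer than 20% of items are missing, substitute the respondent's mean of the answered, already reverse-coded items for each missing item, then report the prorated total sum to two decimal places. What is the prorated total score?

Reverse-coded (reverse-coded value = 6 − response):
  item 2: 6 − 1 = 5
  item 7: 6 − 5 = 1
Completed scored items (8 of 9): 1, 5, 4, 3, 1, 1, 1, 4; sum = 20.
Person mean = 20 / 8 ≈ 2.5000
Prorated total = (20 / 8) × 9 = 22.50 (to 2 dp)

22.50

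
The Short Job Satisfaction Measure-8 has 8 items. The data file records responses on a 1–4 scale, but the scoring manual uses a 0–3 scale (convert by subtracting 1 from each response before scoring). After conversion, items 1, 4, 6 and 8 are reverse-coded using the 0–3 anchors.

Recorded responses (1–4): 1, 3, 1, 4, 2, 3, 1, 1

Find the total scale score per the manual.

10

Convert to 0–3: 0, 2, 0, 3, 1, 2, 0, 0
Reverse-coded (reverse-coded value = 3 − response):
  item 1: 3 − 0 = 3
  item 4: 3 − 3 = 0
  item 6: 3 − 2 = 1
  item 8: 3 − 0 = 3
Scored: 3, 2, 0, 0, 1, 1, 0, 3
Total = 10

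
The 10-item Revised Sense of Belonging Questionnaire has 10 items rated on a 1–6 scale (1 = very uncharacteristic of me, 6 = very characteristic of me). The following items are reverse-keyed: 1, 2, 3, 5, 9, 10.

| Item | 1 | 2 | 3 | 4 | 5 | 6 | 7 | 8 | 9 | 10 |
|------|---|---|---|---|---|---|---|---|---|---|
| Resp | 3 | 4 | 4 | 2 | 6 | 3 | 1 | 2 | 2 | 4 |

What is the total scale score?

Reversing items 1, 2, 3, 5, 9, & 10 with 7 − raw:
Total = (7−3) + (7−4) + (7−4) + 2 + (7−6) + 3 + 1 + 2 + (7−2) + (7−4)
      = 4 + 3 + 3 + 2 + 1 + 3 + 1 + 2 + 5 + 3 = 27

27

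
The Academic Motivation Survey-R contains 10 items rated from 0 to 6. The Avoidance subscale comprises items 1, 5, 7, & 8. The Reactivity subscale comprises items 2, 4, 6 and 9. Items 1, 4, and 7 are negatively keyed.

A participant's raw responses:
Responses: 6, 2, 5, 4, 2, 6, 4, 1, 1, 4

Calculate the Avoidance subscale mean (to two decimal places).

Avoidance items: 1, 5, 7, 8.
Of these, items 1 & 7 are negatively keyed; on a 0–6 scale, reversed = 6 − raw.
  item 1: 6 − 6 = 0
  item 5: 2
  item 7: 6 − 4 = 2
  item 8: 1
Sum = 0 + 2 + 2 + 1 = 5
Mean = 5 / 4 = 1.25

1.25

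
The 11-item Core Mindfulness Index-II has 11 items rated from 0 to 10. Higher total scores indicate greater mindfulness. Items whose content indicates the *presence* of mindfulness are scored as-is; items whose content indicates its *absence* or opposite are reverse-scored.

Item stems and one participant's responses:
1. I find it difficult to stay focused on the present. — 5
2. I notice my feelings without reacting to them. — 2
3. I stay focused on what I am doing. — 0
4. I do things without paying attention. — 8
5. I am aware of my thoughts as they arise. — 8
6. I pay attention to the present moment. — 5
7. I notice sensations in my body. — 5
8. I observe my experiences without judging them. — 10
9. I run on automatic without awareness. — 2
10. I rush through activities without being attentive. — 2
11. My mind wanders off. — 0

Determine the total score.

Items 1, 4, 9, 10, 11 describe the absence/opposite of mindfulness → reverse-score.
reversed = (0+10) − raw = 10 − raw.
  item 1: 10 − 5 = 5
  item 2: 2
  item 3: 0
  item 4: 10 − 8 = 2
  item 5: 8
  item 6: 5
  item 7: 5
  item 8: 10
  item 9: 10 − 2 = 8
  item 10: 10 − 2 = 8
  item 11: 10 − 0 = 10
Total = 5 + 2 + 0 + 2 + 8 + 5 + 5 + 10 + 8 + 8 + 10 = 63

63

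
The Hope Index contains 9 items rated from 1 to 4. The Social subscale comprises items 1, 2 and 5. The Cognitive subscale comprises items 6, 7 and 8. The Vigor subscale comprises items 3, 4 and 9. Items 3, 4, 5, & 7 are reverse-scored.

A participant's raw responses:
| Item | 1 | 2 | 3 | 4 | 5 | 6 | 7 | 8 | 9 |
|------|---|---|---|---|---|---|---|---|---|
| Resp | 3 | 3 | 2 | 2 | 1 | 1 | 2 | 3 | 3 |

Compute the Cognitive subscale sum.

7

Cognitive items: 6, 7, 8.
Of these, item 7 is reverse-scored; on a 1–4 scale, reversed = 5 − raw.
  item 6: 1
  item 7: 5 − 2 = 3
  item 8: 3
Sum = 1 + 3 + 3 = 7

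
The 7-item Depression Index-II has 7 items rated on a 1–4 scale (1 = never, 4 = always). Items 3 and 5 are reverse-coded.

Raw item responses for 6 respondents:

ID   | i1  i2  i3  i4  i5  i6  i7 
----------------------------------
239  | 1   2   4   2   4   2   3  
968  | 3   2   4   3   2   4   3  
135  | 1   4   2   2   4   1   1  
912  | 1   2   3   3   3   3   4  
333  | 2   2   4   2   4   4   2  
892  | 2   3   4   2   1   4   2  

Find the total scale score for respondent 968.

19

Respondent 968 raw: 3, 2, 4, 3, 2, 4, 3.
Reverse-coded (on a 1–4 scale, reversed = 5 − raw):
  item 1: 3
  item 2: 2
  item 3: 5 − 4 = 1
  item 4: 3
  item 5: 5 − 2 = 3
  item 6: 4
  item 7: 3
Sum = 3 + 2 + 1 + 3 + 3 + 4 + 3 = 19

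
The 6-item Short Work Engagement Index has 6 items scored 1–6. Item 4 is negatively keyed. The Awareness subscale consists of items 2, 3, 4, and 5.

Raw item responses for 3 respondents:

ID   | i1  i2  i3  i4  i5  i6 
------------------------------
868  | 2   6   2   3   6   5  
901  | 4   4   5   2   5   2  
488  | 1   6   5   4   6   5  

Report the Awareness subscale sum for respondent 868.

Respondent 868 raw: 2, 6, 2, 3, 6, 5.
Awareness items: 2, 3, 4, 5.
Reverse-coded (reverse-coded value = 7 − response):
  item 2: 6
  item 3: 2
  item 4: 7 − 3 = 4
  item 5: 6
Sum = 6 + 2 + 4 + 6 = 18

18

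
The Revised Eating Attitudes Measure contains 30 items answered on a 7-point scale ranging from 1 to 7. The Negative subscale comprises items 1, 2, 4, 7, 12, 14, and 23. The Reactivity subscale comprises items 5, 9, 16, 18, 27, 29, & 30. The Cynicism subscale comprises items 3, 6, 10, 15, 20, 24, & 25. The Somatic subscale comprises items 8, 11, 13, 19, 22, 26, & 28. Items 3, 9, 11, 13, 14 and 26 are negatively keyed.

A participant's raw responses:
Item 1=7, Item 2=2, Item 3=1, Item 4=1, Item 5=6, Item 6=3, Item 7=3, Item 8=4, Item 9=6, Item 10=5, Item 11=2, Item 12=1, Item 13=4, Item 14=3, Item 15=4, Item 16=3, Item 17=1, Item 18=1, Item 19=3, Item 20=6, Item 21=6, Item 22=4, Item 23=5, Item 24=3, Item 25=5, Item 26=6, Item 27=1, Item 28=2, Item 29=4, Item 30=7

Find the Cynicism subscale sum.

33

Cynicism items: 3, 6, 10, 15, 20, 24, 25.
Of these, item 3 is negatively keyed; reverse-coded value = 8 − response.
  item 3: 8 − 1 = 7
  item 6: 3
  item 10: 5
  item 15: 4
  item 20: 6
  item 24: 3
  item 25: 5
Sum = 7 + 3 + 5 + 4 + 6 + 3 + 5 = 33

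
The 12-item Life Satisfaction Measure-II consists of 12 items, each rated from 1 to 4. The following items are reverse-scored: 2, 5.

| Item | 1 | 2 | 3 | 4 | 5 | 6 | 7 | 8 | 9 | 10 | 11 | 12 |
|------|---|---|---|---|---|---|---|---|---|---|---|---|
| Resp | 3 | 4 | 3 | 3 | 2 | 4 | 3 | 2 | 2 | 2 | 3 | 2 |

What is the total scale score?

31

Raw sum = 33. Reverse-scored items: 2, 5; their raw sum = 6.
Each reversal replaces raw with 5 − raw, changing the total by 5 − 2·raw per item.
Total = 33 + 2·5 − 2·6 = 33 + 10 − 12 = 31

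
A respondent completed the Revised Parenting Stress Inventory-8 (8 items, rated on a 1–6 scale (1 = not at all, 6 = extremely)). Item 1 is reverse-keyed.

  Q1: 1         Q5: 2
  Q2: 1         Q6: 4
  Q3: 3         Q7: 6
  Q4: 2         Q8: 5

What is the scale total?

29

Reverse-keyed items use 7 − raw:
  item 1: 7 − 1 = 6
After reverse-coding: 6, 1, 3, 2, 2, 4, 6, 5
Total = 6 + 1 + 3 + 2 + 2 + 4 + 6 + 5 = 29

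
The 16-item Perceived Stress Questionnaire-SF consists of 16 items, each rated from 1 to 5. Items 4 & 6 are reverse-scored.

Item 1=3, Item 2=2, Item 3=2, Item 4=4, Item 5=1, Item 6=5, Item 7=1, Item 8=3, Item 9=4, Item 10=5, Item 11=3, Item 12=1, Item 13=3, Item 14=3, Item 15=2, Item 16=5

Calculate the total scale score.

Reversing items 4 & 6 with 6 − raw:
Total = 3 + 2 + 2 + (6−4) + 1 + (6−5) + 1 + 3 + 4 + 5 + 3 + 1 + 3 + 3 + 2 + 5
      = 3 + 2 + 2 + 2 + 1 + 1 + 1 + 3 + 4 + 5 + 3 + 1 + 3 + 3 + 2 + 5 = 41

41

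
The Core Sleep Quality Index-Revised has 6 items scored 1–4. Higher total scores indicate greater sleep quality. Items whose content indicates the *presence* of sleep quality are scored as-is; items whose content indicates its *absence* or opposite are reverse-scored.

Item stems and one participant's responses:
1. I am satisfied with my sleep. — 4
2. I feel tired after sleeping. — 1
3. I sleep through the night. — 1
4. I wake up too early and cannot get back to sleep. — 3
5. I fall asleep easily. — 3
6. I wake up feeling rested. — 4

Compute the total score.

18

Items 2, 4 describe the absence/opposite of sleep quality → reverse-score.
on a 1–4 scale, reversed = 5 − raw.
  item 1: 4
  item 2: 5 − 1 = 4
  item 3: 1
  item 4: 5 − 3 = 2
  item 5: 3
  item 6: 4
Total = 4 + 4 + 1 + 2 + 3 + 4 = 18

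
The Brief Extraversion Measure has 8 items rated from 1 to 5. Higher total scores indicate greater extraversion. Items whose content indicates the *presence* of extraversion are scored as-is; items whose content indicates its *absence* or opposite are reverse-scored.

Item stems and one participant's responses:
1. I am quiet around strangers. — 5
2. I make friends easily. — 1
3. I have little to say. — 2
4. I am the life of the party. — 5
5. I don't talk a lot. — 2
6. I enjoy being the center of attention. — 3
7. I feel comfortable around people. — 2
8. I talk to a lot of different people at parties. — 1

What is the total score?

Items 1, 3, 5 describe the absence/opposite of extraversion → reverse-score.
reverse-coded value = 6 − response.
  item 1: 6 − 5 = 1
  item 2: 1
  item 3: 6 − 2 = 4
  item 4: 5
  item 5: 6 − 2 = 4
  item 6: 3
  item 7: 2
  item 8: 1
Total = 1 + 1 + 4 + 5 + 4 + 3 + 2 + 1 = 21

21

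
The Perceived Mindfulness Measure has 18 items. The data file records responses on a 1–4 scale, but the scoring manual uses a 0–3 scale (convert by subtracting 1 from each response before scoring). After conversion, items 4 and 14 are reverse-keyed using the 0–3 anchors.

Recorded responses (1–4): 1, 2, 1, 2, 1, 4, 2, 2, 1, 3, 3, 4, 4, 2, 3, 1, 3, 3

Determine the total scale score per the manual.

26

Convert to 0–3: 0, 1, 0, 1, 0, 3, 1, 1, 0, 2, 2, 3, 3, 1, 2, 0, 2, 2
Reverse-coded (reverse-coded value = 3 − response):
  item 4: 3 − 1 = 2
  item 14: 3 − 1 = 2
Scored: 0, 1, 0, 2, 0, 3, 1, 1, 0, 2, 2, 3, 3, 2, 2, 0, 2, 2
Total = 26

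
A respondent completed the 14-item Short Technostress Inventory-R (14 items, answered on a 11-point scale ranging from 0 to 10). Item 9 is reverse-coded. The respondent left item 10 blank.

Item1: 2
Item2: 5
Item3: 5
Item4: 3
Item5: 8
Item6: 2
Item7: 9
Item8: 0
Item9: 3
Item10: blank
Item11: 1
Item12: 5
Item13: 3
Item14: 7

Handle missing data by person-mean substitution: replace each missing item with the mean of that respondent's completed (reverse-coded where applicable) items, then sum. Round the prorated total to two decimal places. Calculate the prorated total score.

61.38

Reverse-coded (reversed = (0+10) − raw = 10 − raw):
  item 9: 10 − 3 = 7
Completed scored items (13 of 14): 2, 5, 5, 3, 8, 2, 9, 0, 7, 1, 5, 3, 7; sum = 57.
Person mean = 57 / 13 ≈ 4.3846
Prorated total = (57 / 13) × 14 = 61.38 (to 2 dp)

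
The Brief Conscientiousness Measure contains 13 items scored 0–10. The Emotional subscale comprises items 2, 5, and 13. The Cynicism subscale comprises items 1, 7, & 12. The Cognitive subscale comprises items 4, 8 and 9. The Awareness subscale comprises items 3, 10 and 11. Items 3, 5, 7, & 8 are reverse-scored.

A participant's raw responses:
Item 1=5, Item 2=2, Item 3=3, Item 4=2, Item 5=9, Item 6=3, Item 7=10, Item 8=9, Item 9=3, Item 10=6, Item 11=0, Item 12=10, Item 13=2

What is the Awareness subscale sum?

13

Awareness items: 3, 10, 11.
Of these, item 3 is reverse-scored; reversed = (0+10) − raw = 10 − raw.
  item 3: 10 − 3 = 7
  item 10: 6
  item 11: 0
Sum = 7 + 6 + 0 = 13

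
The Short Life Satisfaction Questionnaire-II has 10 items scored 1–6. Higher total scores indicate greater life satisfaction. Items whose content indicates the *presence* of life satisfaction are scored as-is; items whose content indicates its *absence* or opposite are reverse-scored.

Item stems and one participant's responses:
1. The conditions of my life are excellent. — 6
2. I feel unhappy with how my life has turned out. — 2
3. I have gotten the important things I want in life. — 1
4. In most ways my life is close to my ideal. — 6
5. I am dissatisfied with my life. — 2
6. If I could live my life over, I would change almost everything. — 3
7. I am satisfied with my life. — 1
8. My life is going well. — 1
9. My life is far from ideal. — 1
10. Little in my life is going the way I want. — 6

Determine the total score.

Items 2, 5, 6, 9, 10 describe the absence/opposite of life satisfaction → reverse-score.
reversed = (1+6) − raw = 7 − raw.
  item 1: 6
  item 2: 7 − 2 = 5
  item 3: 1
  item 4: 6
  item 5: 7 − 2 = 5
  item 6: 7 − 3 = 4
  item 7: 1
  item 8: 1
  item 9: 7 − 1 = 6
  item 10: 7 − 6 = 1
Total = 6 + 5 + 1 + 6 + 5 + 4 + 1 + 1 + 6 + 1 = 36

36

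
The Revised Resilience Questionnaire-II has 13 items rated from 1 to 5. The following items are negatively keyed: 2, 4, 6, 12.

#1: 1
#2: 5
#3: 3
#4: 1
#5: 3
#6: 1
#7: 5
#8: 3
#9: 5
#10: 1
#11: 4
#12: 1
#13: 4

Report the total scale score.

Reversing items 2, 4, 6 and 12 with 6 − raw:
Total = 1 + (6−5) + 3 + (6−1) + 3 + (6−1) + 5 + 3 + 5 + 1 + 4 + (6−1) + 4
      = 1 + 1 + 3 + 5 + 3 + 5 + 5 + 3 + 5 + 1 + 4 + 5 + 4 = 45

45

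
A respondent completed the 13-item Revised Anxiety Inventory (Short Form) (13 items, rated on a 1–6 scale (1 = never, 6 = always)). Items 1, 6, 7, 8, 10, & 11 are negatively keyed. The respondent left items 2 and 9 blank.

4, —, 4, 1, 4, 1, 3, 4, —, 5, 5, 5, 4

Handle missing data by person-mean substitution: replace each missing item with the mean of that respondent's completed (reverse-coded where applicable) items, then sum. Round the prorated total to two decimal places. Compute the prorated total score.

Reverse-coded (reversed = (1+6) − raw = 7 − raw):
  item 1: 7 − 4 = 3
  item 6: 7 − 1 = 6
  item 7: 7 − 3 = 4
  item 8: 7 − 4 = 3
  item 10: 7 − 5 = 2
  item 11: 7 − 5 = 2
Completed scored items (11 of 13): 3, 4, 1, 4, 6, 4, 3, 2, 2, 5, 4; sum = 38.
Person mean = 38 / 11 ≈ 3.4545
Prorated total = (38 / 11) × 13 = 44.91 (to 2 dp)

44.91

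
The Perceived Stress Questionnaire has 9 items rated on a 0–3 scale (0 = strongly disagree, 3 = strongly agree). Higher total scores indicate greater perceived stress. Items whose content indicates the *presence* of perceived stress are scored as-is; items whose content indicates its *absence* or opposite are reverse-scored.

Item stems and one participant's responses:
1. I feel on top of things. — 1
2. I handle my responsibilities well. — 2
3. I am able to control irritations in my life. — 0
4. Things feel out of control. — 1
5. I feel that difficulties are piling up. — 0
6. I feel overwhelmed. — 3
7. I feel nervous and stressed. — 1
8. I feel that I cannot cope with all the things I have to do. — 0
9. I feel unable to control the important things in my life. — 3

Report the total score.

Items 1, 2, 3 describe the absence/opposite of perceived stress → reverse-score.
on a 0–3 scale, reversed = 3 − raw.
  item 1: 3 − 1 = 2
  item 2: 3 − 2 = 1
  item 3: 3 − 0 = 3
  item 4: 1
  item 5: 0
  item 6: 3
  item 7: 1
  item 8: 0
  item 9: 3
Total = 2 + 1 + 3 + 1 + 0 + 3 + 1 + 0 + 3 = 14

14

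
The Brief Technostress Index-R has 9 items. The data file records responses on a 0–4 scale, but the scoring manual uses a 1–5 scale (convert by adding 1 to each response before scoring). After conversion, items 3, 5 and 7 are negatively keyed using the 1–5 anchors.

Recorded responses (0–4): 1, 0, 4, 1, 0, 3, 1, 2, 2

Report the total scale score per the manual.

Convert to 1–5: 2, 1, 5, 2, 1, 4, 2, 3, 3
Reverse-coded (reversed = (1+5) − raw = 6 − raw):
  item 3: 6 − 5 = 1
  item 5: 6 − 1 = 5
  item 7: 6 − 2 = 4
Scored: 2, 1, 1, 2, 5, 4, 4, 3, 3
Total = 25

25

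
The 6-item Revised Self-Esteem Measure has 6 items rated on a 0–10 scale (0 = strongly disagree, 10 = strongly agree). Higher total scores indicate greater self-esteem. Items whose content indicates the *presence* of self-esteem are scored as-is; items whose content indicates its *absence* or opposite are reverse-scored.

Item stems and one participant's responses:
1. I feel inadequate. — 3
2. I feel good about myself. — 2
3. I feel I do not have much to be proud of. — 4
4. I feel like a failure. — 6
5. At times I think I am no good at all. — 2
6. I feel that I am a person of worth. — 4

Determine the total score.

Items 1, 3, 4, 5 describe the absence/opposite of self-esteem → reverse-score.
reversed = (0+10) − raw = 10 − raw.
  item 1: 10 − 3 = 7
  item 2: 2
  item 3: 10 − 4 = 6
  item 4: 10 − 6 = 4
  item 5: 10 − 2 = 8
  item 6: 4
Total = 7 + 2 + 6 + 4 + 8 + 4 = 31

31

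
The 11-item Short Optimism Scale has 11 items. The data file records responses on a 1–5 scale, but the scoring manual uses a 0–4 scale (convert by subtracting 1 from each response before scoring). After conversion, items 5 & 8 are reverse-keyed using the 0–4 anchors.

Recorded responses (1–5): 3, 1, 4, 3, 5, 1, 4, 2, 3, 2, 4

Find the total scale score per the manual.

Convert to 0–4: 2, 0, 3, 2, 4, 0, 3, 1, 2, 1, 3
Reverse-coded (reverse-coded value = 4 − response):
  item 5: 4 − 4 = 0
  item 8: 4 − 1 = 3
Scored: 2, 0, 3, 2, 0, 0, 3, 3, 2, 1, 3
Total = 19

19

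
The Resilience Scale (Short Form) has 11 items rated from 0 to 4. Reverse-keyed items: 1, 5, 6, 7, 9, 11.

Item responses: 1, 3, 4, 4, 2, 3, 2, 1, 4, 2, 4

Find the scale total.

Raw sum = 30. Reverse-keyed items: 1, 5, 6, 7, 9, 11; their raw sum = 16.
Each reversal replaces raw with 4 − raw, changing the total by 4 − 2·raw per item.
Total = 30 + 6·4 − 2·16 = 30 + 24 − 32 = 22

22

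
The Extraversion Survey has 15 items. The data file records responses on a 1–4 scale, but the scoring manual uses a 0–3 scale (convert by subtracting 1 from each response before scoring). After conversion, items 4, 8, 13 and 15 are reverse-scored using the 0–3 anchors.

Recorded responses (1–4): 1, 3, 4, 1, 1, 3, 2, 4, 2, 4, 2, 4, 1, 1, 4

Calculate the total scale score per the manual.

22

Convert to 0–3: 0, 2, 3, 0, 0, 2, 1, 3, 1, 3, 1, 3, 0, 0, 3
Reverse-coded (reverse-coded value = 3 − response):
  item 4: 3 − 0 = 3
  item 8: 3 − 3 = 0
  item 13: 3 − 0 = 3
  item 15: 3 − 3 = 0
Scored: 0, 2, 3, 3, 0, 2, 1, 0, 1, 3, 1, 3, 3, 0, 0
Total = 22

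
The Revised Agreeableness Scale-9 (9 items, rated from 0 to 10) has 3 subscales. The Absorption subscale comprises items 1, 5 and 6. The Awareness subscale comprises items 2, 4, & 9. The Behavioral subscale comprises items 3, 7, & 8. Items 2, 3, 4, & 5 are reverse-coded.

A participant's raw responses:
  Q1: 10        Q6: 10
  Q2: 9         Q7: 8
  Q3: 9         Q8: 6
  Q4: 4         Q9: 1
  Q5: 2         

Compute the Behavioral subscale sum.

15

Behavioral items: 3, 7, 8.
Of these, item 3 is reverse-coded; reverse-coded value = 10 − response.
  item 3: 10 − 9 = 1
  item 7: 8
  item 8: 6
Sum = 1 + 8 + 6 = 15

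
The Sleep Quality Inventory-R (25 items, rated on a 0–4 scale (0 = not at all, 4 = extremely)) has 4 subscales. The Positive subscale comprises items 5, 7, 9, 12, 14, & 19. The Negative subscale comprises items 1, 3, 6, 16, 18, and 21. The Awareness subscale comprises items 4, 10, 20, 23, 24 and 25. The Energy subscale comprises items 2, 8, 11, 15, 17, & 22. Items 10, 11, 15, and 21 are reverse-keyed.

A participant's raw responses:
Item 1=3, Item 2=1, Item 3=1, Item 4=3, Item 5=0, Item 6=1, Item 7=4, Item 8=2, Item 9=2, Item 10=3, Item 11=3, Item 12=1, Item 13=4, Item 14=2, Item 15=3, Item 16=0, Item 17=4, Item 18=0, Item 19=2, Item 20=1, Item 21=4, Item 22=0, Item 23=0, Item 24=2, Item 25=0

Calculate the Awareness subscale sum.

Awareness items: 4, 10, 20, 23, 24, 25.
Of these, item 10 is reverse-keyed; reversed = (0+4) − raw = 4 − raw.
  item 4: 3
  item 10: 4 − 3 = 1
  item 20: 1
  item 23: 0
  item 24: 2
  item 25: 0
Sum = 3 + 1 + 1 + 0 + 2 + 0 = 7

7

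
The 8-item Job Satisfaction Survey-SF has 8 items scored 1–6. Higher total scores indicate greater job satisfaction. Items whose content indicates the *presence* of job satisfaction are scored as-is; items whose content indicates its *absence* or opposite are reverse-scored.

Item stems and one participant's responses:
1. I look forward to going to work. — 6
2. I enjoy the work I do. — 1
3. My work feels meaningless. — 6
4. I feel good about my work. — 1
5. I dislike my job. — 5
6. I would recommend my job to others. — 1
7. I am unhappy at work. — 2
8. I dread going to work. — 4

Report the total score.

Items 3, 5, 7, 8 describe the absence/opposite of job satisfaction → reverse-score.
reverse-coded value = 7 − response.
  item 1: 6
  item 2: 1
  item 3: 7 − 6 = 1
  item 4: 1
  item 5: 7 − 5 = 2
  item 6: 1
  item 7: 7 − 2 = 5
  item 8: 7 − 4 = 3
Total = 6 + 1 + 1 + 1 + 2 + 1 + 5 + 3 = 20

20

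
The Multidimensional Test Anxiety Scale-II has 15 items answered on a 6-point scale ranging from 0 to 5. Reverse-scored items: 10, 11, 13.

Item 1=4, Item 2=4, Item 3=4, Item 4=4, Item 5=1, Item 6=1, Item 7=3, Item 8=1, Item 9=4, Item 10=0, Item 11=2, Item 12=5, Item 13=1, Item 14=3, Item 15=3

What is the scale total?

Apply reverse scoring (reversed = (0+5) − raw = 5 − raw):
  item 10: 5 − 0 = 5
  item 11: 5 − 2 = 3
  item 13: 5 − 1 = 4
Scored items: 4, 4, 4, 4, 1, 1, 3, 1, 4, 5, 3, 5, 4, 3, 3
Total = 4 + 4 + 4 + 4 + 1 + 1 + 3 + 1 + 4 + 5 + 3 + 5 + 4 + 3 + 3 = 49

49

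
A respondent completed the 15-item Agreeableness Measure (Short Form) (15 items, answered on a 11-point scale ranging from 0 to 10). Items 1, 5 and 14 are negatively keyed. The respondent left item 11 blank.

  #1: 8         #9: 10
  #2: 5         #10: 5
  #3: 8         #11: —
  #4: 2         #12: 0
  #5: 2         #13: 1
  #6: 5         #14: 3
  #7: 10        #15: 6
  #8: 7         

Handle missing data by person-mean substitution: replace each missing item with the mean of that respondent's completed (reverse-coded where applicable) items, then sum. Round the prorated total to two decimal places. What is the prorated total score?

Reverse-coded (on a 0–10 scale, reversed = 10 − raw):
  item 1: 10 − 8 = 2
  item 5: 10 − 2 = 8
  item 14: 10 − 3 = 7
Completed scored items (14 of 15): 2, 5, 8, 2, 8, 5, 10, 7, 10, 5, 0, 1, 7, 6; sum = 76.
Person mean = 76 / 14 ≈ 5.4286
Prorated total = (76 / 14) × 15 = 81.43 (to 2 dp)

81.43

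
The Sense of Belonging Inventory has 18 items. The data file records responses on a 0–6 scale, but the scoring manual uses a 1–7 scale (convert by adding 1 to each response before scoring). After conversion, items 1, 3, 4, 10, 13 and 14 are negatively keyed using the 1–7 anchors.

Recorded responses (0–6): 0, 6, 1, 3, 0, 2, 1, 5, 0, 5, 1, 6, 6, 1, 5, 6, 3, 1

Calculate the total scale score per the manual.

Convert to 1–7: 1, 7, 2, 4, 1, 3, 2, 6, 1, 6, 2, 7, 7, 2, 6, 7, 4, 2
Reverse-coded (reversed = (1+7) − raw = 8 − raw):
  item 1: 8 − 1 = 7
  item 3: 8 − 2 = 6
  item 4: 8 − 4 = 4
  item 10: 8 − 6 = 2
  item 13: 8 − 7 = 1
  item 14: 8 − 2 = 6
Scored: 7, 7, 6, 4, 1, 3, 2, 6, 1, 2, 2, 7, 1, 6, 6, 7, 4, 2
Total = 74

74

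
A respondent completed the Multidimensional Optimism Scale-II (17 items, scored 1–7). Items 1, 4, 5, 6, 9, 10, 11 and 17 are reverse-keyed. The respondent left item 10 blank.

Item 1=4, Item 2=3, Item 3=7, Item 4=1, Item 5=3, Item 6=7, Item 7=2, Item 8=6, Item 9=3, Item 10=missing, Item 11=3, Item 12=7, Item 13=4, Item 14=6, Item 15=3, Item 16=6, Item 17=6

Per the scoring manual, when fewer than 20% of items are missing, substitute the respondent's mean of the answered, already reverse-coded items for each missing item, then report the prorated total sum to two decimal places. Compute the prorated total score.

77.56

Reverse-coded (on a 1–7 scale, reversed = 8 − raw):
  item 1: 8 − 4 = 4
  item 4: 8 − 1 = 7
  item 5: 8 − 3 = 5
  item 6: 8 − 7 = 1
  item 9: 8 − 3 = 5
  item 11: 8 − 3 = 5
  item 17: 8 − 6 = 2
Completed scored items (16 of 17): 4, 3, 7, 7, 5, 1, 2, 6, 5, 5, 7, 4, 6, 3, 6, 2; sum = 73.
Person mean = 73 / 16 ≈ 4.5625
Prorated total = (73 / 16) × 17 = 77.56 (to 2 dp)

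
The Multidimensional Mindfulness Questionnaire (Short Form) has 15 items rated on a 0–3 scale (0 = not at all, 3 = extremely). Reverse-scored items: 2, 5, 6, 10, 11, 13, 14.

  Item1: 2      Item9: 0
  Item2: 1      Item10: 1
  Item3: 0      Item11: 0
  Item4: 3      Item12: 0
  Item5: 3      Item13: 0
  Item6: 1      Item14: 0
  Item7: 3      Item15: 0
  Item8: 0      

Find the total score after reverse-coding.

23

Raw sum = 14. Reverse-scored items: 2, 5, 6, 10, 11, 13, 14; their raw sum = 6.
Each reversal replaces raw with 3 − raw, changing the total by 3 − 2·raw per item.
Total = 14 + 7·3 − 2·6 = 14 + 21 − 12 = 23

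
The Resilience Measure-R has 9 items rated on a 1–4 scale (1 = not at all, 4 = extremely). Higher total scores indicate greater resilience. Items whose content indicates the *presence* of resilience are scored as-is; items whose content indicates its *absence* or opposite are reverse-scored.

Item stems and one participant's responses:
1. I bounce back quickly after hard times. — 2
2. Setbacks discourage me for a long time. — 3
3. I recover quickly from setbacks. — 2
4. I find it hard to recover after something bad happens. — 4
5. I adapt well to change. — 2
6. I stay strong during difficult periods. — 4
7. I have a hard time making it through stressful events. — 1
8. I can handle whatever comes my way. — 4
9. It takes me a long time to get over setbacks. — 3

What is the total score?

23

Items 2, 4, 7, 9 describe the absence/opposite of resilience → reverse-score.
reverse-coded value = 5 − response.
  item 1: 2
  item 2: 5 − 3 = 2
  item 3: 2
  item 4: 5 − 4 = 1
  item 5: 2
  item 6: 4
  item 7: 5 − 1 = 4
  item 8: 4
  item 9: 5 − 3 = 2
Total = 2 + 2 + 2 + 1 + 2 + 4 + 4 + 4 + 2 = 23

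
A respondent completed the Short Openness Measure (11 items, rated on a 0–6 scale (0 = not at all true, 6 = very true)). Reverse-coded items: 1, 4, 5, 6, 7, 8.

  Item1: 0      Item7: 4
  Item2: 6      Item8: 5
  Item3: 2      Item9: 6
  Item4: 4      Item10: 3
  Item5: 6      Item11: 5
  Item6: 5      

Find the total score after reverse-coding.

34

Reverse-coded items (reversed = (0+6) − raw = 6 − raw):
  item 1: 6 − 0 = 6
  item 4: 6 − 4 = 2
  item 5: 6 − 6 = 0
  item 6: 6 − 5 = 1
  item 7: 6 − 4 = 2
  item 8: 6 − 5 = 1
Scored items: 6, 6, 2, 2, 0, 1, 2, 1, 6, 3, 5
Total = 6 + 6 + 2 + 2 + 0 + 1 + 2 + 1 + 6 + 3 + 5 = 34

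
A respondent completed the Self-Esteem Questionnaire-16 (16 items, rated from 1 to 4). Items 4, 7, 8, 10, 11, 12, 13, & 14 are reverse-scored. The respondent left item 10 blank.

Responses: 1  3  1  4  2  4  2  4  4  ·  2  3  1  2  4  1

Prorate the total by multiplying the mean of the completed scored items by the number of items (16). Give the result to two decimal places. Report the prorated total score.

Reverse-coded (reverse-coded value = 5 − response):
  item 4: 5 − 4 = 1
  item 7: 5 − 2 = 3
  item 8: 5 − 4 = 1
  item 11: 5 − 2 = 3
  item 12: 5 − 3 = 2
  item 13: 5 − 1 = 4
  item 14: 5 − 2 = 3
Completed scored items (15 of 16): 1, 3, 1, 1, 2, 4, 3, 1, 4, 3, 2, 4, 3, 4, 1; sum = 37.
Person mean = 37 / 15 ≈ 2.4667
Prorated total = (37 / 15) × 16 = 39.47 (to 2 dp)

39.47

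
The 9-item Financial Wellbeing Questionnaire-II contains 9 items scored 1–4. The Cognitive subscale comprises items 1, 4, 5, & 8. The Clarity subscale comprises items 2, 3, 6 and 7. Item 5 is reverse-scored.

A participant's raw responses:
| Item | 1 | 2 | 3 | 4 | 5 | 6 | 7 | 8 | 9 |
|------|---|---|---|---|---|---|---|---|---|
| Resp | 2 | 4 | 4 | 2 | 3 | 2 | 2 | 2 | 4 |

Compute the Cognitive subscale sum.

8

Cognitive items: 1, 4, 5, 8.
Of these, item 5 is reverse-scored; on a 1–4 scale, reversed = 5 − raw.
  item 1: 2
  item 4: 2
  item 5: 5 − 3 = 2
  item 8: 2
Sum = 2 + 2 + 2 + 2 = 8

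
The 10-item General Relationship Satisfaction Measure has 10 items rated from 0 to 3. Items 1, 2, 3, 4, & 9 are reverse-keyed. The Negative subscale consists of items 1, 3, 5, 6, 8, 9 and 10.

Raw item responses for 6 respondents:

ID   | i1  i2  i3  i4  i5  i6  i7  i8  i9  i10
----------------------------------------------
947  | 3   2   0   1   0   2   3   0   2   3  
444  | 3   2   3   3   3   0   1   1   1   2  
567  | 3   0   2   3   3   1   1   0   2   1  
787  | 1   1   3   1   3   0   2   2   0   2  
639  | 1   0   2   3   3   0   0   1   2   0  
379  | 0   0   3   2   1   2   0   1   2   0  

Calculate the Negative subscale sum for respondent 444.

Respondent 444 raw: 3, 2, 3, 3, 3, 0, 1, 1, 1, 2.
Negative items: 1, 3, 5, 6, 8, 9, 10.
Reverse-coded (reversed = (0+3) − raw = 3 − raw):
  item 1: 3 − 3 = 0
  item 3: 3 − 3 = 0
  item 5: 3
  item 6: 0
  item 8: 1
  item 9: 3 − 1 = 2
  item 10: 2
Sum = 0 + 0 + 3 + 0 + 1 + 2 + 2 = 8

8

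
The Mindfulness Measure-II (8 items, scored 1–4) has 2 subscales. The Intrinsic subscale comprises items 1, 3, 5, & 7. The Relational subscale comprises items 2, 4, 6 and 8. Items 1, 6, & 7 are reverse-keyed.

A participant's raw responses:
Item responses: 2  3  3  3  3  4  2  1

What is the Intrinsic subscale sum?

Intrinsic items: 1, 3, 5, 7.
Of these, items 1 & 7 are reverse-keyed; reversed = (1+4) − raw = 5 − raw.
  item 1: 5 − 2 = 3
  item 3: 3
  item 5: 3
  item 7: 5 − 2 = 3
Sum = 3 + 3 + 3 + 3 = 12

12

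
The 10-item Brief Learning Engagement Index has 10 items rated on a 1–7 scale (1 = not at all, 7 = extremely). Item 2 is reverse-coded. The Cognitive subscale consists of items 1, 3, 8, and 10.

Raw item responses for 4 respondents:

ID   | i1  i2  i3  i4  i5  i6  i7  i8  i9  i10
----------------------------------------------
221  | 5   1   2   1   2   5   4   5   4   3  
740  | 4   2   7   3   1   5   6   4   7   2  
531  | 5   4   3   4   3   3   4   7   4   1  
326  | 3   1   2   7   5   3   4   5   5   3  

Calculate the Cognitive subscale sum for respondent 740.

17

Respondent 740 raw: 4, 2, 7, 3, 1, 5, 6, 4, 7, 2.
Cognitive items: 1, 3, 8, 10.
Reverse-coded (reverse-coded value = 8 − response):
  item 1: 4
  item 3: 7
  item 8: 4
  item 10: 2
Sum = 4 + 7 + 4 + 2 = 17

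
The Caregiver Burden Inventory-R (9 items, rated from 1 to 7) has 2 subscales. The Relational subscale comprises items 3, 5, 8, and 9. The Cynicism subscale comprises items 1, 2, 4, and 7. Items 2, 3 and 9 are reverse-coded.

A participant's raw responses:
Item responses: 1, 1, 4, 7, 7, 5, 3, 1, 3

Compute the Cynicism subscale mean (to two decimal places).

4.50

Cynicism items: 1, 2, 4, 7.
Of these, item 2 is reverse-coded; reverse-coded value = 8 − response.
  item 1: 1
  item 2: 8 − 1 = 7
  item 4: 7
  item 7: 3
Sum = 1 + 7 + 7 + 3 = 18
Mean = 18 / 4 = 4.50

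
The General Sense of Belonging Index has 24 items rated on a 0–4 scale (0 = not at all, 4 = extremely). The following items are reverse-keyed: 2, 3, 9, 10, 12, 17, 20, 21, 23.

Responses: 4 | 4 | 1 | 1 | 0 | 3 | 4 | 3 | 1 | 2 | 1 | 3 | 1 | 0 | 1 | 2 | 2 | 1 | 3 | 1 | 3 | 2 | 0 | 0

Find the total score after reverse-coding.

45

Raw sum = 43. Reverse-keyed items: 2, 3, 9, 10, 12, 17, 20, 21, 23; their raw sum = 17.
Each reversal replaces raw with 4 − raw, changing the total by 4 − 2·raw per item.
Total = 43 + 9·4 − 2·17 = 43 + 36 − 34 = 45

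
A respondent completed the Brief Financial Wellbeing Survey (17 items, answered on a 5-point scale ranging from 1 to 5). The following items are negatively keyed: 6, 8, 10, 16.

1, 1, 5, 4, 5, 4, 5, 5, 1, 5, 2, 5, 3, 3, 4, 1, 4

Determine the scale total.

52

Apply reverse scoring (on a 1–5 scale, reversed = 6 − raw):
  item 6: 6 − 4 = 2
  item 8: 6 − 5 = 1
  item 10: 6 − 5 = 1
  item 16: 6 − 1 = 5
Scored items: 1, 1, 5, 4, 5, 2, 5, 1, 1, 1, 2, 5, 3, 3, 4, 5, 4
Total = 1 + 1 + 5 + 4 + 5 + 2 + 5 + 1 + 1 + 1 + 2 + 5 + 3 + 3 + 4 + 5 + 4 = 52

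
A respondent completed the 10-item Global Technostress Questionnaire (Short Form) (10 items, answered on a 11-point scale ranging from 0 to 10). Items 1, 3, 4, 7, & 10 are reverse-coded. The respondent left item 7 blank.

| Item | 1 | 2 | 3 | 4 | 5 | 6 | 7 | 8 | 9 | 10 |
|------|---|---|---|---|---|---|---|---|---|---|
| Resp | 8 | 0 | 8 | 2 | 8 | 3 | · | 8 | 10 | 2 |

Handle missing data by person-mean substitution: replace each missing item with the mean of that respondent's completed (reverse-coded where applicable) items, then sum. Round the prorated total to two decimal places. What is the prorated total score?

54.44

Reverse-coded (reverse-coded value = 10 − response):
  item 1: 10 − 8 = 2
  item 3: 10 − 8 = 2
  item 4: 10 − 2 = 8
  item 10: 10 − 2 = 8
Completed scored items (9 of 10): 2, 0, 2, 8, 8, 3, 8, 10, 8; sum = 49.
Person mean = 49 / 9 ≈ 5.4444
Prorated total = (49 / 9) × 10 = 54.44 (to 2 dp)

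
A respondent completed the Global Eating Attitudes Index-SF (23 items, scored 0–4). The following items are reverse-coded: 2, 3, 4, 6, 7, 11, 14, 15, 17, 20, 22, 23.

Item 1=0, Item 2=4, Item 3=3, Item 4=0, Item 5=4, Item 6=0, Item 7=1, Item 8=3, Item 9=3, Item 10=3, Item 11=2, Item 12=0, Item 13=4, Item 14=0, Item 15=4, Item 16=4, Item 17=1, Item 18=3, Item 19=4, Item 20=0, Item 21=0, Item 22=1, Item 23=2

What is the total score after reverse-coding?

Reversing items 2, 3, 4, 6, 7, 11, 14, 15, 17, 20, 22 and 23 with 4 − raw:
Total = 0 + (4−4) + (4−3) + (4−0) + 4 + (4−0) + (4−1) + 3 + 3 + 3 + (4−2) + 0 + 4 + (4−0) + (4−4) + 4 + (4−1) + 3 + 4 + (4−0) + 0 + (4−1) + (4−2)
      = 0 + 0 + 1 + 4 + 4 + 4 + 3 + 3 + 3 + 3 + 2 + 0 + 4 + 4 + 0 + 4 + 3 + 3 + 4 + 4 + 0 + 3 + 2 = 58

58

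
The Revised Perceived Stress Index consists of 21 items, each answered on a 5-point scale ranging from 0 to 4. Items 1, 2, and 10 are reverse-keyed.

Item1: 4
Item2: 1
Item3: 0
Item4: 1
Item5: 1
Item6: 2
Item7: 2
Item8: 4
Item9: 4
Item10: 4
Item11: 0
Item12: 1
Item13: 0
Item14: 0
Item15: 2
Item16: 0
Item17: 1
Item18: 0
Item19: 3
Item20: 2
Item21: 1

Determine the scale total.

Reverse-coded items (on a 0–4 scale, reversed = 4 − raw):
  item 1: 4 − 4 = 0
  item 2: 4 − 1 = 3
  item 10: 4 − 4 = 0
Scored items: 0, 3, 0, 1, 1, 2, 2, 4, 4, 0, 0, 1, 0, 0, 2, 0, 1, 0, 3, 2, 1
Total = 0 + 3 + 0 + 1 + 1 + 2 + 2 + 4 + 4 + 0 + 0 + 1 + 0 + 0 + 2 + 0 + 1 + 0 + 3 + 2 + 1 = 27

27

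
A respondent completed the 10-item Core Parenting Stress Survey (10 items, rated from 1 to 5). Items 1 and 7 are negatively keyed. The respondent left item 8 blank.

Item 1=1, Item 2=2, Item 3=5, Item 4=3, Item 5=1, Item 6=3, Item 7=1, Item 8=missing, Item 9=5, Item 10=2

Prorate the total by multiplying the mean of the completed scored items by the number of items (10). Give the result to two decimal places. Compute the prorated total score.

34.44

Reverse-coded (reversed = (1+5) − raw = 6 − raw):
  item 1: 6 − 1 = 5
  item 7: 6 − 1 = 5
Completed scored items (9 of 10): 5, 2, 5, 3, 1, 3, 5, 5, 2; sum = 31.
Person mean = 31 / 9 ≈ 3.4444
Prorated total = (31 / 9) × 10 = 34.44 (to 2 dp)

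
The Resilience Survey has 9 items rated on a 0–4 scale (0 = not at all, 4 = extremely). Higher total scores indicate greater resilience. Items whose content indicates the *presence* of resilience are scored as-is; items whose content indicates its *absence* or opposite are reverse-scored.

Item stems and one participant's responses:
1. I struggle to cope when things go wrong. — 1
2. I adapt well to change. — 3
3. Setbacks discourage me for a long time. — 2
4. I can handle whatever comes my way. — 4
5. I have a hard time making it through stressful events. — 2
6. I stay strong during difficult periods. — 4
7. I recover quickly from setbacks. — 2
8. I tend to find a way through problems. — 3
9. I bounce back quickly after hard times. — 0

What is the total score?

Items 1, 3, 5 describe the absence/opposite of resilience → reverse-score.
reverse-coded value = 4 − response.
  item 1: 4 − 1 = 3
  item 2: 3
  item 3: 4 − 2 = 2
  item 4: 4
  item 5: 4 − 2 = 2
  item 6: 4
  item 7: 2
  item 8: 3
  item 9: 0
Total = 3 + 3 + 2 + 4 + 2 + 4 + 2 + 3 + 0 = 23

23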